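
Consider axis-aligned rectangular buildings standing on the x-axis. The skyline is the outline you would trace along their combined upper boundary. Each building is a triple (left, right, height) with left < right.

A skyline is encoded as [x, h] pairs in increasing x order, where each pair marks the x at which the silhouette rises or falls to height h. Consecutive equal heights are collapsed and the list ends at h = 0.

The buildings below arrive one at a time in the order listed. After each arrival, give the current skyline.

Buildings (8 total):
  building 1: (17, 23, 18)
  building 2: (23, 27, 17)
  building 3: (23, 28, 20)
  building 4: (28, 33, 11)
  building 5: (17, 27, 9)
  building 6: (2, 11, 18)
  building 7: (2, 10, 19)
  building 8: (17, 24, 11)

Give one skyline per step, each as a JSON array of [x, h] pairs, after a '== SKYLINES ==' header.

== SKYLINES ==
[[17,18],[23,0]]
[[17,18],[23,17],[27,0]]
[[17,18],[23,20],[28,0]]
[[17,18],[23,20],[28,11],[33,0]]
[[17,18],[23,20],[28,11],[33,0]]
[[2,18],[11,0],[17,18],[23,20],[28,11],[33,0]]
[[2,19],[10,18],[11,0],[17,18],[23,20],[28,11],[33,0]]
[[2,19],[10,18],[11,0],[17,18],[23,20],[28,11],[33,0]]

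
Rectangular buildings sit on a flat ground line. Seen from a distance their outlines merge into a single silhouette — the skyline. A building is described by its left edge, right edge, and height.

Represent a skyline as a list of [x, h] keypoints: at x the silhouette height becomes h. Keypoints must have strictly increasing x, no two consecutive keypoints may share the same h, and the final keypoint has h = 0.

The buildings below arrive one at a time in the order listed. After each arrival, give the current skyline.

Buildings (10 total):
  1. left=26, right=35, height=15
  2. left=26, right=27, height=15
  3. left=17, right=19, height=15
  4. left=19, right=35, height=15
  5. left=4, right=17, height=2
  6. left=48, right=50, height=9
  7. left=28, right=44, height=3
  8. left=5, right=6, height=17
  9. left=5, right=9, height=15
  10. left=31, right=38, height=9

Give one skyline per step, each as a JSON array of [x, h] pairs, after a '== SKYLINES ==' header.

== SKYLINES ==
[[26,15],[35,0]]
[[26,15],[35,0]]
[[17,15],[19,0],[26,15],[35,0]]
[[17,15],[35,0]]
[[4,2],[17,15],[35,0]]
[[4,2],[17,15],[35,0],[48,9],[50,0]]
[[4,2],[17,15],[35,3],[44,0],[48,9],[50,0]]
[[4,2],[5,17],[6,2],[17,15],[35,3],[44,0],[48,9],[50,0]]
[[4,2],[5,17],[6,15],[9,2],[17,15],[35,3],[44,0],[48,9],[50,0]]
[[4,2],[5,17],[6,15],[9,2],[17,15],[35,9],[38,3],[44,0],[48,9],[50,0]]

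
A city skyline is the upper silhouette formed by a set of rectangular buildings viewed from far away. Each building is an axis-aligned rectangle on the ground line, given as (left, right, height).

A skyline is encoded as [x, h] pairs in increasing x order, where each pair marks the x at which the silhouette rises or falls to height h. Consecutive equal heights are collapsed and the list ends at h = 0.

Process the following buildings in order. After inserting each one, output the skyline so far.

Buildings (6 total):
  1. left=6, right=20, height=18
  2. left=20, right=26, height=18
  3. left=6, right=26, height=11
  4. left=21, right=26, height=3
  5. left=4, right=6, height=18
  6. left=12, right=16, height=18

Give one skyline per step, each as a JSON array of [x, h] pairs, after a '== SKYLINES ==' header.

== SKYLINES ==
[[6,18],[20,0]]
[[6,18],[26,0]]
[[6,18],[26,0]]
[[6,18],[26,0]]
[[4,18],[26,0]]
[[4,18],[26,0]]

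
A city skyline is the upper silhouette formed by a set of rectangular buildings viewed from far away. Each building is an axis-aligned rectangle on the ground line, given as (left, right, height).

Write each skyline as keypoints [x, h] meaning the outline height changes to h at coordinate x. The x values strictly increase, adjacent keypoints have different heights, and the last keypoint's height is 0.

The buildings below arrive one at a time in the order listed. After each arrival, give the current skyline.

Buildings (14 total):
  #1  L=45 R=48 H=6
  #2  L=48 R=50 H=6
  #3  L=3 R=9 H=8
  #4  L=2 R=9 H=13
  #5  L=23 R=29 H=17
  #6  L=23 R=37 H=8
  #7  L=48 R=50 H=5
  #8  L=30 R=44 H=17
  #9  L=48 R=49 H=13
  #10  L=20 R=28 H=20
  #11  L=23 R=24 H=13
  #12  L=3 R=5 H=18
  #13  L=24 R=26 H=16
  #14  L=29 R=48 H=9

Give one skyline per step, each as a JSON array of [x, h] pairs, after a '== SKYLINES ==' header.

== SKYLINES ==
[[45,6],[48,0]]
[[45,6],[50,0]]
[[3,8],[9,0],[45,6],[50,0]]
[[2,13],[9,0],[45,6],[50,0]]
[[2,13],[9,0],[23,17],[29,0],[45,6],[50,0]]
[[2,13],[9,0],[23,17],[29,8],[37,0],[45,6],[50,0]]
[[2,13],[9,0],[23,17],[29,8],[37,0],[45,6],[50,0]]
[[2,13],[9,0],[23,17],[29,8],[30,17],[44,0],[45,6],[50,0]]
[[2,13],[9,0],[23,17],[29,8],[30,17],[44,0],[45,6],[48,13],[49,6],[50,0]]
[[2,13],[9,0],[20,20],[28,17],[29,8],[30,17],[44,0],[45,6],[48,13],[49,6],[50,0]]
[[2,13],[9,0],[20,20],[28,17],[29,8],[30,17],[44,0],[45,6],[48,13],[49,6],[50,0]]
[[2,13],[3,18],[5,13],[9,0],[20,20],[28,17],[29,8],[30,17],[44,0],[45,6],[48,13],[49,6],[50,0]]
[[2,13],[3,18],[5,13],[9,0],[20,20],[28,17],[29,8],[30,17],[44,0],[45,6],[48,13],[49,6],[50,0]]
[[2,13],[3,18],[5,13],[9,0],[20,20],[28,17],[29,9],[30,17],[44,9],[48,13],[49,6],[50,0]]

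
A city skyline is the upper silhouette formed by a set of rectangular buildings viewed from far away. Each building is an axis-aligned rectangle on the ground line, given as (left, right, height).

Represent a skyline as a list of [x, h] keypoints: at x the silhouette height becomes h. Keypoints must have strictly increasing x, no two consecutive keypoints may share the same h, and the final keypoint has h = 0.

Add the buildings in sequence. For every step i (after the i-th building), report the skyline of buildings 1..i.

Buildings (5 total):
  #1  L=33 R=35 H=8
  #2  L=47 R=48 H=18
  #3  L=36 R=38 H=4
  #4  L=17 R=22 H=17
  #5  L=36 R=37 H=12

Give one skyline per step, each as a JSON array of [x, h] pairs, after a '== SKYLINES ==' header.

== SKYLINES ==
[[33,8],[35,0]]
[[33,8],[35,0],[47,18],[48,0]]
[[33,8],[35,0],[36,4],[38,0],[47,18],[48,0]]
[[17,17],[22,0],[33,8],[35,0],[36,4],[38,0],[47,18],[48,0]]
[[17,17],[22,0],[33,8],[35,0],[36,12],[37,4],[38,0],[47,18],[48,0]]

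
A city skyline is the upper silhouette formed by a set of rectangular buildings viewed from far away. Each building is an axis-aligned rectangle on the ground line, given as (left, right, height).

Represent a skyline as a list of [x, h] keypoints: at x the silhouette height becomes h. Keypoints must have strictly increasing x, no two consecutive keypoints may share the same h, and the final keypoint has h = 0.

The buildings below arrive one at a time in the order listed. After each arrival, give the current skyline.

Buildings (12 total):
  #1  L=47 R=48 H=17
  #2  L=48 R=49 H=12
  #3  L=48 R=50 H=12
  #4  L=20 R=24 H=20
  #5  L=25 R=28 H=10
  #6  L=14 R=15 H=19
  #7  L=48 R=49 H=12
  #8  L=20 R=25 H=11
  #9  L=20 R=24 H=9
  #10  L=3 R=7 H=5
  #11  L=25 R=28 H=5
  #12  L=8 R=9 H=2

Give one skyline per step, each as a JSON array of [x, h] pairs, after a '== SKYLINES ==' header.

== SKYLINES ==
[[47,17],[48,0]]
[[47,17],[48,12],[49,0]]
[[47,17],[48,12],[50,0]]
[[20,20],[24,0],[47,17],[48,12],[50,0]]
[[20,20],[24,0],[25,10],[28,0],[47,17],[48,12],[50,0]]
[[14,19],[15,0],[20,20],[24,0],[25,10],[28,0],[47,17],[48,12],[50,0]]
[[14,19],[15,0],[20,20],[24,0],[25,10],[28,0],[47,17],[48,12],[50,0]]
[[14,19],[15,0],[20,20],[24,11],[25,10],[28,0],[47,17],[48,12],[50,0]]
[[14,19],[15,0],[20,20],[24,11],[25,10],[28,0],[47,17],[48,12],[50,0]]
[[3,5],[7,0],[14,19],[15,0],[20,20],[24,11],[25,10],[28,0],[47,17],[48,12],[50,0]]
[[3,5],[7,0],[14,19],[15,0],[20,20],[24,11],[25,10],[28,0],[47,17],[48,12],[50,0]]
[[3,5],[7,0],[8,2],[9,0],[14,19],[15,0],[20,20],[24,11],[25,10],[28,0],[47,17],[48,12],[50,0]]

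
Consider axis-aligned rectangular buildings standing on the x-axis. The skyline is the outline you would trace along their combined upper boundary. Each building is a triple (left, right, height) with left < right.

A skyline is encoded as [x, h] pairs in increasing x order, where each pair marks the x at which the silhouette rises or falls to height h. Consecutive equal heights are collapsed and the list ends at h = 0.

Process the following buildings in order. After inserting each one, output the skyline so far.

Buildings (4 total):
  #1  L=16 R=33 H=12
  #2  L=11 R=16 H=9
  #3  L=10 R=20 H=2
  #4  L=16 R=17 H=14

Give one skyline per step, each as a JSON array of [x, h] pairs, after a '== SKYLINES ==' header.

== SKYLINES ==
[[16,12],[33,0]]
[[11,9],[16,12],[33,0]]
[[10,2],[11,9],[16,12],[33,0]]
[[10,2],[11,9],[16,14],[17,12],[33,0]]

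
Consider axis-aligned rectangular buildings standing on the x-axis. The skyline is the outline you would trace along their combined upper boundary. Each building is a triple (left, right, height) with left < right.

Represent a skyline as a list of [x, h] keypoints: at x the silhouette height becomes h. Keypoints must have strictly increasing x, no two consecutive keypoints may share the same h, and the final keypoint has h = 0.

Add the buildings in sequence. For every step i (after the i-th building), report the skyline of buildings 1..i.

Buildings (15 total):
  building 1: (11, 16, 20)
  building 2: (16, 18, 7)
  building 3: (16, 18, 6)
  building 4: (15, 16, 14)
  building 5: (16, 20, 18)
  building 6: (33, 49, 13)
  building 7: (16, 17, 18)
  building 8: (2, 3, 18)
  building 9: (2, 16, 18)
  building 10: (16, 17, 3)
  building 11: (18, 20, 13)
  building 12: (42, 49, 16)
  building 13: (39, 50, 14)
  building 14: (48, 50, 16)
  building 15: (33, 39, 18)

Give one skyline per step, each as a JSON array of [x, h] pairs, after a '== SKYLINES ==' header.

== SKYLINES ==
[[11,20],[16,0]]
[[11,20],[16,7],[18,0]]
[[11,20],[16,7],[18,0]]
[[11,20],[16,7],[18,0]]
[[11,20],[16,18],[20,0]]
[[11,20],[16,18],[20,0],[33,13],[49,0]]
[[11,20],[16,18],[20,0],[33,13],[49,0]]
[[2,18],[3,0],[11,20],[16,18],[20,0],[33,13],[49,0]]
[[2,18],[11,20],[16,18],[20,0],[33,13],[49,0]]
[[2,18],[11,20],[16,18],[20,0],[33,13],[49,0]]
[[2,18],[11,20],[16,18],[20,0],[33,13],[49,0]]
[[2,18],[11,20],[16,18],[20,0],[33,13],[42,16],[49,0]]
[[2,18],[11,20],[16,18],[20,0],[33,13],[39,14],[42,16],[49,14],[50,0]]
[[2,18],[11,20],[16,18],[20,0],[33,13],[39,14],[42,16],[50,0]]
[[2,18],[11,20],[16,18],[20,0],[33,18],[39,14],[42,16],[50,0]]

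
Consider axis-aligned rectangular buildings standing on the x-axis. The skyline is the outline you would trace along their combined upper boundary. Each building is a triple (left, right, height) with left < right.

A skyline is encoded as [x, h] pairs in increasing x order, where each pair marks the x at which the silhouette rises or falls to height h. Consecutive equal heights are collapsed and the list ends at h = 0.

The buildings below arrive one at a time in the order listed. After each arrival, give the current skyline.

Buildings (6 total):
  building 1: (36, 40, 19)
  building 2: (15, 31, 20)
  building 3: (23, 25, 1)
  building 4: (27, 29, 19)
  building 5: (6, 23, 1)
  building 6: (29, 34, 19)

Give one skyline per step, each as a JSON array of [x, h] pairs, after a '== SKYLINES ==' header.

== SKYLINES ==
[[36,19],[40,0]]
[[15,20],[31,0],[36,19],[40,0]]
[[15,20],[31,0],[36,19],[40,0]]
[[15,20],[31,0],[36,19],[40,0]]
[[6,1],[15,20],[31,0],[36,19],[40,0]]
[[6,1],[15,20],[31,19],[34,0],[36,19],[40,0]]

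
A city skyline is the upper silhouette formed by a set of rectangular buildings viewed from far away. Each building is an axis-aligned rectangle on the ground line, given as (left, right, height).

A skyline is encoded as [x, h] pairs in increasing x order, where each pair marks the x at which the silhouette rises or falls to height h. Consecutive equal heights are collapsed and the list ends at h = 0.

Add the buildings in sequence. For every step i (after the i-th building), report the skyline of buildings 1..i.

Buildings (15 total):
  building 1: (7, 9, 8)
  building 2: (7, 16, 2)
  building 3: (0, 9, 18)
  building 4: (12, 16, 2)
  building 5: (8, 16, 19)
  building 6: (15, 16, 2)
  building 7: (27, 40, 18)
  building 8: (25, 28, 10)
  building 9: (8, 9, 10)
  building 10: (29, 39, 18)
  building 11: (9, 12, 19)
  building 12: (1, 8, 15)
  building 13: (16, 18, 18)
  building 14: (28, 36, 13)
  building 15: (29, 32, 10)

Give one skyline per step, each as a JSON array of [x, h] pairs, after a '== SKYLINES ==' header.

== SKYLINES ==
[[7,8],[9,0]]
[[7,8],[9,2],[16,0]]
[[0,18],[9,2],[16,0]]
[[0,18],[9,2],[16,0]]
[[0,18],[8,19],[16,0]]
[[0,18],[8,19],[16,0]]
[[0,18],[8,19],[16,0],[27,18],[40,0]]
[[0,18],[8,19],[16,0],[25,10],[27,18],[40,0]]
[[0,18],[8,19],[16,0],[25,10],[27,18],[40,0]]
[[0,18],[8,19],[16,0],[25,10],[27,18],[40,0]]
[[0,18],[8,19],[16,0],[25,10],[27,18],[40,0]]
[[0,18],[8,19],[16,0],[25,10],[27,18],[40,0]]
[[0,18],[8,19],[16,18],[18,0],[25,10],[27,18],[40,0]]
[[0,18],[8,19],[16,18],[18,0],[25,10],[27,18],[40,0]]
[[0,18],[8,19],[16,18],[18,0],[25,10],[27,18],[40,0]]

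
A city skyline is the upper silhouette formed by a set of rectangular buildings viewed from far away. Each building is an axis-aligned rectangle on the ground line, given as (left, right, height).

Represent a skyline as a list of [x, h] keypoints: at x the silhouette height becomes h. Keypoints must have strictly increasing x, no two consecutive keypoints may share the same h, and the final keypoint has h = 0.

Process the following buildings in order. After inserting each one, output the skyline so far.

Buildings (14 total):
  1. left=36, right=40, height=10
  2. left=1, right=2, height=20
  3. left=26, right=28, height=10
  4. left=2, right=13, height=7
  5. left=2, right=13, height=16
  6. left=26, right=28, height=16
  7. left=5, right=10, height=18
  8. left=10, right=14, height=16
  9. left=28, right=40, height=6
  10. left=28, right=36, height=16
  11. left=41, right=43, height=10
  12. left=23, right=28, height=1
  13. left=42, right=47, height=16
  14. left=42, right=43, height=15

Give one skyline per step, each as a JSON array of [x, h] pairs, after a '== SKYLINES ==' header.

== SKYLINES ==
[[36,10],[40,0]]
[[1,20],[2,0],[36,10],[40,0]]
[[1,20],[2,0],[26,10],[28,0],[36,10],[40,0]]
[[1,20],[2,7],[13,0],[26,10],[28,0],[36,10],[40,0]]
[[1,20],[2,16],[13,0],[26,10],[28,0],[36,10],[40,0]]
[[1,20],[2,16],[13,0],[26,16],[28,0],[36,10],[40,0]]
[[1,20],[2,16],[5,18],[10,16],[13,0],[26,16],[28,0],[36,10],[40,0]]
[[1,20],[2,16],[5,18],[10,16],[14,0],[26,16],[28,0],[36,10],[40,0]]
[[1,20],[2,16],[5,18],[10,16],[14,0],[26,16],[28,6],[36,10],[40,0]]
[[1,20],[2,16],[5,18],[10,16],[14,0],[26,16],[36,10],[40,0]]
[[1,20],[2,16],[5,18],[10,16],[14,0],[26,16],[36,10],[40,0],[41,10],[43,0]]
[[1,20],[2,16],[5,18],[10,16],[14,0],[23,1],[26,16],[36,10],[40,0],[41,10],[43,0]]
[[1,20],[2,16],[5,18],[10,16],[14,0],[23,1],[26,16],[36,10],[40,0],[41,10],[42,16],[47,0]]
[[1,20],[2,16],[5,18],[10,16],[14,0],[23,1],[26,16],[36,10],[40,0],[41,10],[42,16],[47,0]]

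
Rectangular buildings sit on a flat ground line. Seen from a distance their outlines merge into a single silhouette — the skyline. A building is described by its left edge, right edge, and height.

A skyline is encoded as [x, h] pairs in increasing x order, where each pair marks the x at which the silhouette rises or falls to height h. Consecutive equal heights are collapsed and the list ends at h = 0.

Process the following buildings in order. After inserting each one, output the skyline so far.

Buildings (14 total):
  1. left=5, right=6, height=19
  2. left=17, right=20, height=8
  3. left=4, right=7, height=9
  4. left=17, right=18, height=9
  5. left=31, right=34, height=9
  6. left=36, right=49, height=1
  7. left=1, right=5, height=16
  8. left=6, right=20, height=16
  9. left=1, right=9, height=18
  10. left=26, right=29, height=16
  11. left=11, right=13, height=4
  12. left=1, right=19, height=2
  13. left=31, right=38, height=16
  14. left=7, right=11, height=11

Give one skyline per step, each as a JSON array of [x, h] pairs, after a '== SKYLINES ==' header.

== SKYLINES ==
[[5,19],[6,0]]
[[5,19],[6,0],[17,8],[20,0]]
[[4,9],[5,19],[6,9],[7,0],[17,8],[20,0]]
[[4,9],[5,19],[6,9],[7,0],[17,9],[18,8],[20,0]]
[[4,9],[5,19],[6,9],[7,0],[17,9],[18,8],[20,0],[31,9],[34,0]]
[[4,9],[5,19],[6,9],[7,0],[17,9],[18,8],[20,0],[31,9],[34,0],[36,1],[49,0]]
[[1,16],[5,19],[6,9],[7,0],[17,9],[18,8],[20,0],[31,9],[34,0],[36,1],[49,0]]
[[1,16],[5,19],[6,16],[20,0],[31,9],[34,0],[36,1],[49,0]]
[[1,18],[5,19],[6,18],[9,16],[20,0],[31,9],[34,0],[36,1],[49,0]]
[[1,18],[5,19],[6,18],[9,16],[20,0],[26,16],[29,0],[31,9],[34,0],[36,1],[49,0]]
[[1,18],[5,19],[6,18],[9,16],[20,0],[26,16],[29,0],[31,9],[34,0],[36,1],[49,0]]
[[1,18],[5,19],[6,18],[9,16],[20,0],[26,16],[29,0],[31,9],[34,0],[36,1],[49,0]]
[[1,18],[5,19],[6,18],[9,16],[20,0],[26,16],[29,0],[31,16],[38,1],[49,0]]
[[1,18],[5,19],[6,18],[9,16],[20,0],[26,16],[29,0],[31,16],[38,1],[49,0]]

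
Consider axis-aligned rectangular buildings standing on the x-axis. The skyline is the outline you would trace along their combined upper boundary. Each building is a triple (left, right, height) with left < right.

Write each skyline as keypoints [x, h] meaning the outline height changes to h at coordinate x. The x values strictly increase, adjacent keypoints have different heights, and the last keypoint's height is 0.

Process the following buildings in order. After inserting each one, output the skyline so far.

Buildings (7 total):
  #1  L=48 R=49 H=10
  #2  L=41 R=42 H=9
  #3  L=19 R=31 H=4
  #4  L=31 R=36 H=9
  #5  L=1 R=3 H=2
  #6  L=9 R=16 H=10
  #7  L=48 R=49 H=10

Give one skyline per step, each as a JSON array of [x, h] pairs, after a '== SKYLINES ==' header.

== SKYLINES ==
[[48,10],[49,0]]
[[41,9],[42,0],[48,10],[49,0]]
[[19,4],[31,0],[41,9],[42,0],[48,10],[49,0]]
[[19,4],[31,9],[36,0],[41,9],[42,0],[48,10],[49,0]]
[[1,2],[3,0],[19,4],[31,9],[36,0],[41,9],[42,0],[48,10],[49,0]]
[[1,2],[3,0],[9,10],[16,0],[19,4],[31,9],[36,0],[41,9],[42,0],[48,10],[49,0]]
[[1,2],[3,0],[9,10],[16,0],[19,4],[31,9],[36,0],[41,9],[42,0],[48,10],[49,0]]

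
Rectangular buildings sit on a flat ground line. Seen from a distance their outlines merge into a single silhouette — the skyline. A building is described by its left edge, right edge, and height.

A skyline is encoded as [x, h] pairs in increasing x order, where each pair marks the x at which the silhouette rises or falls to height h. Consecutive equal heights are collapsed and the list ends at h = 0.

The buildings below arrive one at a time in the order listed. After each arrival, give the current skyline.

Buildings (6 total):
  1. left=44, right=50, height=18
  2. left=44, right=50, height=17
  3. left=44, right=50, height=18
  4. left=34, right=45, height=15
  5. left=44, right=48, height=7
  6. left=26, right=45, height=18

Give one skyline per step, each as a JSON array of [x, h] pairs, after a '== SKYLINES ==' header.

== SKYLINES ==
[[44,18],[50,0]]
[[44,18],[50,0]]
[[44,18],[50,0]]
[[34,15],[44,18],[50,0]]
[[34,15],[44,18],[50,0]]
[[26,18],[50,0]]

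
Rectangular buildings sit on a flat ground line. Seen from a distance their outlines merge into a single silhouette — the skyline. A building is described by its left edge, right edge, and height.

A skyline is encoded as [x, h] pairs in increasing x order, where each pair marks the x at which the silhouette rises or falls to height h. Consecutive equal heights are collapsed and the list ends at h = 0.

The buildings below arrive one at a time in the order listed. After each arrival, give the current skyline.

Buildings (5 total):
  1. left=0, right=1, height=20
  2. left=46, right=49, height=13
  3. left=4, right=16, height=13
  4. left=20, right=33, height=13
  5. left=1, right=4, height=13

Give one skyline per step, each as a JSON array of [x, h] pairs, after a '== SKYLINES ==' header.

== SKYLINES ==
[[0,20],[1,0]]
[[0,20],[1,0],[46,13],[49,0]]
[[0,20],[1,0],[4,13],[16,0],[46,13],[49,0]]
[[0,20],[1,0],[4,13],[16,0],[20,13],[33,0],[46,13],[49,0]]
[[0,20],[1,13],[16,0],[20,13],[33,0],[46,13],[49,0]]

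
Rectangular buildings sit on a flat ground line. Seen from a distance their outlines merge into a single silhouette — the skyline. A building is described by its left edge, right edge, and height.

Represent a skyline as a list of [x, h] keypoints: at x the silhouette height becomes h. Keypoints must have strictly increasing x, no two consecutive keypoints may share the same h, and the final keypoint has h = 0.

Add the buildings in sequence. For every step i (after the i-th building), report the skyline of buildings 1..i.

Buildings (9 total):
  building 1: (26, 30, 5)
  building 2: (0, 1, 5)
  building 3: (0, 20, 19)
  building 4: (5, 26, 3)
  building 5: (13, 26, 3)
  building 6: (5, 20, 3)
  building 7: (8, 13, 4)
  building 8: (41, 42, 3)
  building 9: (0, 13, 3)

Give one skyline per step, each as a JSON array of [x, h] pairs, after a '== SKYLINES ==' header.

== SKYLINES ==
[[26,5],[30,0]]
[[0,5],[1,0],[26,5],[30,0]]
[[0,19],[20,0],[26,5],[30,0]]
[[0,19],[20,3],[26,5],[30,0]]
[[0,19],[20,3],[26,5],[30,0]]
[[0,19],[20,3],[26,5],[30,0]]
[[0,19],[20,3],[26,5],[30,0]]
[[0,19],[20,3],[26,5],[30,0],[41,3],[42,0]]
[[0,19],[20,3],[26,5],[30,0],[41,3],[42,0]]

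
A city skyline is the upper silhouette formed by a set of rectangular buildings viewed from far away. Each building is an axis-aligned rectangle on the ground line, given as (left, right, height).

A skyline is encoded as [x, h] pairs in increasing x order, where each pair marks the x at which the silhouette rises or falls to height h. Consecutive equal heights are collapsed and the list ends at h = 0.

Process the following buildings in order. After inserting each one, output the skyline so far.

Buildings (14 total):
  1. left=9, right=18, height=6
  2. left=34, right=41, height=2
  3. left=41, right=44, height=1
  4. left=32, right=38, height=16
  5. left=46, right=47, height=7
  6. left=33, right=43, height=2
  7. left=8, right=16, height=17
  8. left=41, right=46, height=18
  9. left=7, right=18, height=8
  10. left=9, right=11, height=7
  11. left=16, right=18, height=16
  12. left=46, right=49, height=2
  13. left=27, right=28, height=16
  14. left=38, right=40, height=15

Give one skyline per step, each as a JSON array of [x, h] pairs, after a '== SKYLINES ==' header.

== SKYLINES ==
[[9,6],[18,0]]
[[9,6],[18,0],[34,2],[41,0]]
[[9,6],[18,0],[34,2],[41,1],[44,0]]
[[9,6],[18,0],[32,16],[38,2],[41,1],[44,0]]
[[9,6],[18,0],[32,16],[38,2],[41,1],[44,0],[46,7],[47,0]]
[[9,6],[18,0],[32,16],[38,2],[43,1],[44,0],[46,7],[47,0]]
[[8,17],[16,6],[18,0],[32,16],[38,2],[43,1],[44,0],[46,7],[47,0]]
[[8,17],[16,6],[18,0],[32,16],[38,2],[41,18],[46,7],[47,0]]
[[7,8],[8,17],[16,8],[18,0],[32,16],[38,2],[41,18],[46,7],[47,0]]
[[7,8],[8,17],[16,8],[18,0],[32,16],[38,2],[41,18],[46,7],[47,0]]
[[7,8],[8,17],[16,16],[18,0],[32,16],[38,2],[41,18],[46,7],[47,0]]
[[7,8],[8,17],[16,16],[18,0],[32,16],[38,2],[41,18],[46,7],[47,2],[49,0]]
[[7,8],[8,17],[16,16],[18,0],[27,16],[28,0],[32,16],[38,2],[41,18],[46,7],[47,2],[49,0]]
[[7,8],[8,17],[16,16],[18,0],[27,16],[28,0],[32,16],[38,15],[40,2],[41,18],[46,7],[47,2],[49,0]]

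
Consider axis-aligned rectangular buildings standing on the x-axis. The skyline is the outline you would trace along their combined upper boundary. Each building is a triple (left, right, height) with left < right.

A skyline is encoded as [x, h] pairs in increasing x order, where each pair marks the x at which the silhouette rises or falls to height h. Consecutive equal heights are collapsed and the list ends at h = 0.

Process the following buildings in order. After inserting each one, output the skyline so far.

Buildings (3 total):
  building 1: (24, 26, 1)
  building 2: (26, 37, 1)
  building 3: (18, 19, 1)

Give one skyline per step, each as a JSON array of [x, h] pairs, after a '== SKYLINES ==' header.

== SKYLINES ==
[[24,1],[26,0]]
[[24,1],[37,0]]
[[18,1],[19,0],[24,1],[37,0]]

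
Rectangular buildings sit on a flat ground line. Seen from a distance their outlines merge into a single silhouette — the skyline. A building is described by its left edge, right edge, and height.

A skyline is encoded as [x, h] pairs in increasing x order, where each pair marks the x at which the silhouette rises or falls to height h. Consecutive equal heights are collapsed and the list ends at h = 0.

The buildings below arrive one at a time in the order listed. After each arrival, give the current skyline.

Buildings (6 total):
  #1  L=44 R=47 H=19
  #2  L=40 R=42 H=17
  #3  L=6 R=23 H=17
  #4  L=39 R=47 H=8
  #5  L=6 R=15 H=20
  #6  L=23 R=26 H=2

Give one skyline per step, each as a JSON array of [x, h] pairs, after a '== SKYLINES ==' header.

== SKYLINES ==
[[44,19],[47,0]]
[[40,17],[42,0],[44,19],[47,0]]
[[6,17],[23,0],[40,17],[42,0],[44,19],[47,0]]
[[6,17],[23,0],[39,8],[40,17],[42,8],[44,19],[47,0]]
[[6,20],[15,17],[23,0],[39,8],[40,17],[42,8],[44,19],[47,0]]
[[6,20],[15,17],[23,2],[26,0],[39,8],[40,17],[42,8],[44,19],[47,0]]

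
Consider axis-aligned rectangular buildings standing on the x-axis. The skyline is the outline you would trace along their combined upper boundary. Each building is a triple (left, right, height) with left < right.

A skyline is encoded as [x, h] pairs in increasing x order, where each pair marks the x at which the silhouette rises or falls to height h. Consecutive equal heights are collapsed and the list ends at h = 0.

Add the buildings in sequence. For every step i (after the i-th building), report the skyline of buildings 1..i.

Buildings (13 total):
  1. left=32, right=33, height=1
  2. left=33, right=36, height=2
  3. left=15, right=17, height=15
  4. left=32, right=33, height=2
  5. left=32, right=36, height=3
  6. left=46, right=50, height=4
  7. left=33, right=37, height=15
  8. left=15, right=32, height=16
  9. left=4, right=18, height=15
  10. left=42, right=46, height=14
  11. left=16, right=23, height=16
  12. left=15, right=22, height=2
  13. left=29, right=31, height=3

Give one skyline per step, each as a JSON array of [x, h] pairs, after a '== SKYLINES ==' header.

== SKYLINES ==
[[32,1],[33,0]]
[[32,1],[33,2],[36,0]]
[[15,15],[17,0],[32,1],[33,2],[36,0]]
[[15,15],[17,0],[32,2],[36,0]]
[[15,15],[17,0],[32,3],[36,0]]
[[15,15],[17,0],[32,3],[36,0],[46,4],[50,0]]
[[15,15],[17,0],[32,3],[33,15],[37,0],[46,4],[50,0]]
[[15,16],[32,3],[33,15],[37,0],[46,4],[50,0]]
[[4,15],[15,16],[32,3],[33,15],[37,0],[46,4],[50,0]]
[[4,15],[15,16],[32,3],[33,15],[37,0],[42,14],[46,4],[50,0]]
[[4,15],[15,16],[32,3],[33,15],[37,0],[42,14],[46,4],[50,0]]
[[4,15],[15,16],[32,3],[33,15],[37,0],[42,14],[46,4],[50,0]]
[[4,15],[15,16],[32,3],[33,15],[37,0],[42,14],[46,4],[50,0]]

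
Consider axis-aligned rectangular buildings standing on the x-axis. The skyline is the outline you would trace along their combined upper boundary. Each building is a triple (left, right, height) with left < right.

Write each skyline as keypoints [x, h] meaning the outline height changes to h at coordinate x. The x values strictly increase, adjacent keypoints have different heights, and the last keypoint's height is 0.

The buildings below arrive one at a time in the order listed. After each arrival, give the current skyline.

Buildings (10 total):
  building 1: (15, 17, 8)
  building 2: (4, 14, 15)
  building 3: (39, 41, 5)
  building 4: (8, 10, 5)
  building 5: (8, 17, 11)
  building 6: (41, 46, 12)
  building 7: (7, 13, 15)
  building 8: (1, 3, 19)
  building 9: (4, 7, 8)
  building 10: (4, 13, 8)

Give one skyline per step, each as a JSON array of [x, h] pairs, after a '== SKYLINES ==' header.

== SKYLINES ==
[[15,8],[17,0]]
[[4,15],[14,0],[15,8],[17,0]]
[[4,15],[14,0],[15,8],[17,0],[39,5],[41,0]]
[[4,15],[14,0],[15,8],[17,0],[39,5],[41,0]]
[[4,15],[14,11],[17,0],[39,5],[41,0]]
[[4,15],[14,11],[17,0],[39,5],[41,12],[46,0]]
[[4,15],[14,11],[17,0],[39,5],[41,12],[46,0]]
[[1,19],[3,0],[4,15],[14,11],[17,0],[39,5],[41,12],[46,0]]
[[1,19],[3,0],[4,15],[14,11],[17,0],[39,5],[41,12],[46,0]]
[[1,19],[3,0],[4,15],[14,11],[17,0],[39,5],[41,12],[46,0]]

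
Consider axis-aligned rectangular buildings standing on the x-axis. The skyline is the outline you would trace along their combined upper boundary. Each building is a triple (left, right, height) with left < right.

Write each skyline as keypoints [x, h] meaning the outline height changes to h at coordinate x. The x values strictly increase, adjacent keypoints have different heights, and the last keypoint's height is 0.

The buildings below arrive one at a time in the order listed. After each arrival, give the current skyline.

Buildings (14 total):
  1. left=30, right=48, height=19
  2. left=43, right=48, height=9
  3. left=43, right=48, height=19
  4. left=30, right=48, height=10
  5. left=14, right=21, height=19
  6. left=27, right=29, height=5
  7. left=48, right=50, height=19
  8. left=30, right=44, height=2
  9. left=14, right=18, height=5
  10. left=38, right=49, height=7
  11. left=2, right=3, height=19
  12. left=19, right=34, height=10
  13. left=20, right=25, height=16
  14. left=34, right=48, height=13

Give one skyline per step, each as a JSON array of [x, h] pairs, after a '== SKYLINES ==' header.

== SKYLINES ==
[[30,19],[48,0]]
[[30,19],[48,0]]
[[30,19],[48,0]]
[[30,19],[48,0]]
[[14,19],[21,0],[30,19],[48,0]]
[[14,19],[21,0],[27,5],[29,0],[30,19],[48,0]]
[[14,19],[21,0],[27,5],[29,0],[30,19],[50,0]]
[[14,19],[21,0],[27,5],[29,0],[30,19],[50,0]]
[[14,19],[21,0],[27,5],[29,0],[30,19],[50,0]]
[[14,19],[21,0],[27,5],[29,0],[30,19],[50,0]]
[[2,19],[3,0],[14,19],[21,0],[27,5],[29,0],[30,19],[50,0]]
[[2,19],[3,0],[14,19],[21,10],[30,19],[50,0]]
[[2,19],[3,0],[14,19],[21,16],[25,10],[30,19],[50,0]]
[[2,19],[3,0],[14,19],[21,16],[25,10],[30,19],[50,0]]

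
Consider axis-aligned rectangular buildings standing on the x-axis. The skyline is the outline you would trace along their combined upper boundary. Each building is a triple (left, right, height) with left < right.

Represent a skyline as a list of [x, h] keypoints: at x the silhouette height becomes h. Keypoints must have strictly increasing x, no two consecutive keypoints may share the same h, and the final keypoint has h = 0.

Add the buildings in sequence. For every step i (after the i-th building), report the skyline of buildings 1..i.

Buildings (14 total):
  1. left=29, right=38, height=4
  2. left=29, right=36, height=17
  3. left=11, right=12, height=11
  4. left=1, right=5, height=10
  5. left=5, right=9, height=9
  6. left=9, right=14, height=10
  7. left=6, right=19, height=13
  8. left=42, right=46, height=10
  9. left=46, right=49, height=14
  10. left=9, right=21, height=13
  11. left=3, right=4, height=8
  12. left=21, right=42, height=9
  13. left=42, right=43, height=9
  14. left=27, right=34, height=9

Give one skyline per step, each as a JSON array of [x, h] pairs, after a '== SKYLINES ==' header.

== SKYLINES ==
[[29,4],[38,0]]
[[29,17],[36,4],[38,0]]
[[11,11],[12,0],[29,17],[36,4],[38,0]]
[[1,10],[5,0],[11,11],[12,0],[29,17],[36,4],[38,0]]
[[1,10],[5,9],[9,0],[11,11],[12,0],[29,17],[36,4],[38,0]]
[[1,10],[5,9],[9,10],[11,11],[12,10],[14,0],[29,17],[36,4],[38,0]]
[[1,10],[5,9],[6,13],[19,0],[29,17],[36,4],[38,0]]
[[1,10],[5,9],[6,13],[19,0],[29,17],[36,4],[38,0],[42,10],[46,0]]
[[1,10],[5,9],[6,13],[19,0],[29,17],[36,4],[38,0],[42,10],[46,14],[49,0]]
[[1,10],[5,9],[6,13],[21,0],[29,17],[36,4],[38,0],[42,10],[46,14],[49,0]]
[[1,10],[5,9],[6,13],[21,0],[29,17],[36,4],[38,0],[42,10],[46,14],[49,0]]
[[1,10],[5,9],[6,13],[21,9],[29,17],[36,9],[42,10],[46,14],[49,0]]
[[1,10],[5,9],[6,13],[21,9],[29,17],[36,9],[42,10],[46,14],[49,0]]
[[1,10],[5,9],[6,13],[21,9],[29,17],[36,9],[42,10],[46,14],[49,0]]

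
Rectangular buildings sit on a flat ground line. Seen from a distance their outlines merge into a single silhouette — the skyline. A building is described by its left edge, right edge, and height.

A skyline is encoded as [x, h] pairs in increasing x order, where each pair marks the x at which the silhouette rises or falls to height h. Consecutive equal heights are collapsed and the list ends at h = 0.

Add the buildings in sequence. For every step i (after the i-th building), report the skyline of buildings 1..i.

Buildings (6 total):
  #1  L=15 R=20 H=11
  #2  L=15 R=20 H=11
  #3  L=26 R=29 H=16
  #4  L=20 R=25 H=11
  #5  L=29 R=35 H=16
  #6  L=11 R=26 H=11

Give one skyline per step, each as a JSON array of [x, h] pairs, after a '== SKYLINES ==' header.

== SKYLINES ==
[[15,11],[20,0]]
[[15,11],[20,0]]
[[15,11],[20,0],[26,16],[29,0]]
[[15,11],[25,0],[26,16],[29,0]]
[[15,11],[25,0],[26,16],[35,0]]
[[11,11],[26,16],[35,0]]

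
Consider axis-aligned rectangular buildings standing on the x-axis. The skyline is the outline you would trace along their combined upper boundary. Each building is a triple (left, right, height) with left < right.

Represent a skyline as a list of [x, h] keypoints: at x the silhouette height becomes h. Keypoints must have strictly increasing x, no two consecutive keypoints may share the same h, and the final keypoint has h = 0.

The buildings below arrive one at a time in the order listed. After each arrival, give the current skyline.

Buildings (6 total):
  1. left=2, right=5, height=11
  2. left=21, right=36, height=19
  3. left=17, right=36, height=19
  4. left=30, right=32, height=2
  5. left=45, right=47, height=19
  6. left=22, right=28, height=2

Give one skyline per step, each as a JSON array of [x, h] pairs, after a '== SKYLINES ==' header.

== SKYLINES ==
[[2,11],[5,0]]
[[2,11],[5,0],[21,19],[36,0]]
[[2,11],[5,0],[17,19],[36,0]]
[[2,11],[5,0],[17,19],[36,0]]
[[2,11],[5,0],[17,19],[36,0],[45,19],[47,0]]
[[2,11],[5,0],[17,19],[36,0],[45,19],[47,0]]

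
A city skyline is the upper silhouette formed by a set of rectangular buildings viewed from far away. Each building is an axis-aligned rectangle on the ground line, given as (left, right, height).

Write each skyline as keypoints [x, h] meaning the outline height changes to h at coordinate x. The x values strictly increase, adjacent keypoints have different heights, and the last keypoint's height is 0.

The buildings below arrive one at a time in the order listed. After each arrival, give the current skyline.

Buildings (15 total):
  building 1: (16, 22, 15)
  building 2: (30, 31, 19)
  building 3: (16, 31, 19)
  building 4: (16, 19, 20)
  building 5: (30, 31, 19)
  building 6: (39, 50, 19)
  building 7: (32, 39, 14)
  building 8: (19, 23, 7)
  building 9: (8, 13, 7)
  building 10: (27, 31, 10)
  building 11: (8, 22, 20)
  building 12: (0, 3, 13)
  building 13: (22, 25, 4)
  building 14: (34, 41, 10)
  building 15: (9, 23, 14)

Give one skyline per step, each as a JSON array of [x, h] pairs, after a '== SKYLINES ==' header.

== SKYLINES ==
[[16,15],[22,0]]
[[16,15],[22,0],[30,19],[31,0]]
[[16,19],[31,0]]
[[16,20],[19,19],[31,0]]
[[16,20],[19,19],[31,0]]
[[16,20],[19,19],[31,0],[39,19],[50,0]]
[[16,20],[19,19],[31,0],[32,14],[39,19],[50,0]]
[[16,20],[19,19],[31,0],[32,14],[39,19],[50,0]]
[[8,7],[13,0],[16,20],[19,19],[31,0],[32,14],[39,19],[50,0]]
[[8,7],[13,0],[16,20],[19,19],[31,0],[32,14],[39,19],[50,0]]
[[8,20],[22,19],[31,0],[32,14],[39,19],[50,0]]
[[0,13],[3,0],[8,20],[22,19],[31,0],[32,14],[39,19],[50,0]]
[[0,13],[3,0],[8,20],[22,19],[31,0],[32,14],[39,19],[50,0]]
[[0,13],[3,0],[8,20],[22,19],[31,0],[32,14],[39,19],[50,0]]
[[0,13],[3,0],[8,20],[22,19],[31,0],[32,14],[39,19],[50,0]]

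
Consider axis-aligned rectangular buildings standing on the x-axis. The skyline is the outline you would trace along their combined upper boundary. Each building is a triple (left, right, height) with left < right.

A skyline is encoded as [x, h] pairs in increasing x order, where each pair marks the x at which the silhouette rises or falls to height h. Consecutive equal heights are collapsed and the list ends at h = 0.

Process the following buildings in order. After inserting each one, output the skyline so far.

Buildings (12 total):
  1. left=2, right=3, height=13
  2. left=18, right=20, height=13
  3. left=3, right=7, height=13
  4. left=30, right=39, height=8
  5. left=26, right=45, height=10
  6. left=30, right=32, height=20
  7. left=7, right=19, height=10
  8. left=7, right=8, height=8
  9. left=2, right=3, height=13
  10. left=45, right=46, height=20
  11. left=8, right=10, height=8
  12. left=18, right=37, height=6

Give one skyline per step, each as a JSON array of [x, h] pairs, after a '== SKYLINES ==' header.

== SKYLINES ==
[[2,13],[3,0]]
[[2,13],[3,0],[18,13],[20,0]]
[[2,13],[7,0],[18,13],[20,0]]
[[2,13],[7,0],[18,13],[20,0],[30,8],[39,0]]
[[2,13],[7,0],[18,13],[20,0],[26,10],[45,0]]
[[2,13],[7,0],[18,13],[20,0],[26,10],[30,20],[32,10],[45,0]]
[[2,13],[7,10],[18,13],[20,0],[26,10],[30,20],[32,10],[45,0]]
[[2,13],[7,10],[18,13],[20,0],[26,10],[30,20],[32,10],[45,0]]
[[2,13],[7,10],[18,13],[20,0],[26,10],[30,20],[32,10],[45,0]]
[[2,13],[7,10],[18,13],[20,0],[26,10],[30,20],[32,10],[45,20],[46,0]]
[[2,13],[7,10],[18,13],[20,0],[26,10],[30,20],[32,10],[45,20],[46,0]]
[[2,13],[7,10],[18,13],[20,6],[26,10],[30,20],[32,10],[45,20],[46,0]]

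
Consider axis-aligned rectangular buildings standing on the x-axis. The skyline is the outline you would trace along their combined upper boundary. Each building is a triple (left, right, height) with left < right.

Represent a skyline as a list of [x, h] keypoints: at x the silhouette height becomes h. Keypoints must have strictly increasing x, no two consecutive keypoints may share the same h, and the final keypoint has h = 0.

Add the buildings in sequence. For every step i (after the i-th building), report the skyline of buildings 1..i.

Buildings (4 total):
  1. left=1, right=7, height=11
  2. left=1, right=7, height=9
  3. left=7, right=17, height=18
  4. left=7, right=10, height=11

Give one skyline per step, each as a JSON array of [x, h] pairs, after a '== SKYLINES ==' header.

== SKYLINES ==
[[1,11],[7,0]]
[[1,11],[7,0]]
[[1,11],[7,18],[17,0]]
[[1,11],[7,18],[17,0]]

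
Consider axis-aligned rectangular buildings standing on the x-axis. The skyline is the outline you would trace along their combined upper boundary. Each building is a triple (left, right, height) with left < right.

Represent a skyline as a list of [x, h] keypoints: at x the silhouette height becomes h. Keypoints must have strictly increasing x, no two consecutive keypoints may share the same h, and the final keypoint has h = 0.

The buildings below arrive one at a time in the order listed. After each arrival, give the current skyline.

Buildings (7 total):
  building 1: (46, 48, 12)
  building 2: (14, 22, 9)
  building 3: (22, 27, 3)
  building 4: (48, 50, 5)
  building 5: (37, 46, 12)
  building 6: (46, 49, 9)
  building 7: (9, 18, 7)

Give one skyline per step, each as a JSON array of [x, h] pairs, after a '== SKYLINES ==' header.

== SKYLINES ==
[[46,12],[48,0]]
[[14,9],[22,0],[46,12],[48,0]]
[[14,9],[22,3],[27,0],[46,12],[48,0]]
[[14,9],[22,3],[27,0],[46,12],[48,5],[50,0]]
[[14,9],[22,3],[27,0],[37,12],[48,5],[50,0]]
[[14,9],[22,3],[27,0],[37,12],[48,9],[49,5],[50,0]]
[[9,7],[14,9],[22,3],[27,0],[37,12],[48,9],[49,5],[50,0]]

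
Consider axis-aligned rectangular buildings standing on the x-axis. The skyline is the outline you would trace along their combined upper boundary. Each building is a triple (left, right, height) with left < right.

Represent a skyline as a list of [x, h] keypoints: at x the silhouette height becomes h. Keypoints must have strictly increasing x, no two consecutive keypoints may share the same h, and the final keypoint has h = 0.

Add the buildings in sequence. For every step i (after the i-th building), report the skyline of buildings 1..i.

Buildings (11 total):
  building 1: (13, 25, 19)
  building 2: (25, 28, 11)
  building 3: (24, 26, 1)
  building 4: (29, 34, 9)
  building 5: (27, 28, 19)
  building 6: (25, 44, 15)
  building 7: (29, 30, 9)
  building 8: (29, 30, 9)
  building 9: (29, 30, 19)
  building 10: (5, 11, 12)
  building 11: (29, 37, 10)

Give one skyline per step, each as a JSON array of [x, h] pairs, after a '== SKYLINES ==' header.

== SKYLINES ==
[[13,19],[25,0]]
[[13,19],[25,11],[28,0]]
[[13,19],[25,11],[28,0]]
[[13,19],[25,11],[28,0],[29,9],[34,0]]
[[13,19],[25,11],[27,19],[28,0],[29,9],[34,0]]
[[13,19],[25,15],[27,19],[28,15],[44,0]]
[[13,19],[25,15],[27,19],[28,15],[44,0]]
[[13,19],[25,15],[27,19],[28,15],[44,0]]
[[13,19],[25,15],[27,19],[28,15],[29,19],[30,15],[44,0]]
[[5,12],[11,0],[13,19],[25,15],[27,19],[28,15],[29,19],[30,15],[44,0]]
[[5,12],[11,0],[13,19],[25,15],[27,19],[28,15],[29,19],[30,15],[44,0]]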